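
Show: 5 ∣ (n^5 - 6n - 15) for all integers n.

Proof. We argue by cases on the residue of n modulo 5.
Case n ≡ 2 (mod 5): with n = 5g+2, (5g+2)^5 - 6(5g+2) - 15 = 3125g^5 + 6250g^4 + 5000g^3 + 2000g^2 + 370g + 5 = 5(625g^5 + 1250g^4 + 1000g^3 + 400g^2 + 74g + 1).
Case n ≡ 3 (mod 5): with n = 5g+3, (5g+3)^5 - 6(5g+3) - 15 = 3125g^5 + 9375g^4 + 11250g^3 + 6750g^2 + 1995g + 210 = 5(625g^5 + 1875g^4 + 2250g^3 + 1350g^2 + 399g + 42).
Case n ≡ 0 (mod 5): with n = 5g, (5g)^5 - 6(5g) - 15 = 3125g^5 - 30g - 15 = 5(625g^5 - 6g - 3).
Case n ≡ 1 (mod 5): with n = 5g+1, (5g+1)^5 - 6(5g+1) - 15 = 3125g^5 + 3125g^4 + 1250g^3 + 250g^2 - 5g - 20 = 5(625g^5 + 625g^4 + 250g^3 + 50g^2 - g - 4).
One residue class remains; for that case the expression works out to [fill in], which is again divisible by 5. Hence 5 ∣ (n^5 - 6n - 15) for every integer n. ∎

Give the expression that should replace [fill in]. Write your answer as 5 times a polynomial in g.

5(625g^5 + 2500g^4 + 4000g^3 + 3200g^2 + 1274g + 197)

Only n ≡ 4 (mod 5) is unaccounted for. Put n = 5g+4:
(5g+4)^5 - 6(5g+4) - 15 expands to 3125g^5 + 12500g^4 + 20000g^3 + 16000g^2 + 6370g + 985,
and factoring out 5 leaves 5(625g^5 + 2500g^4 + 4000g^3 + 3200g^2 + 1274g + 197).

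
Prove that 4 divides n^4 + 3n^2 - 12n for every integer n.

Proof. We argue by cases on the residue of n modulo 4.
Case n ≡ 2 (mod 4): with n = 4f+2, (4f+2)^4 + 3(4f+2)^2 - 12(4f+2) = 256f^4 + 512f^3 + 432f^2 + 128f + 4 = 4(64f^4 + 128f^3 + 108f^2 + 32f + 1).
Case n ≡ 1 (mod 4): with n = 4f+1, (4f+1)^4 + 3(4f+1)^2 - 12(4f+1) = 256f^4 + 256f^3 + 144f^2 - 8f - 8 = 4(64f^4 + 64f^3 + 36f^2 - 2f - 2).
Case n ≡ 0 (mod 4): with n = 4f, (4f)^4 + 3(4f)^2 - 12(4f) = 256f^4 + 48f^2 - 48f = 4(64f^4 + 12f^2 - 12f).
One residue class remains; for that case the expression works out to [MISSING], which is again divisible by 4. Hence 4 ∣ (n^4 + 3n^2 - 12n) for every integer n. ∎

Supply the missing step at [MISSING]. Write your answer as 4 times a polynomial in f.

4(64f^4 + 192f^3 + 228f^2 + 114f + 18)

The residues treated are {2, 1, 0}, so the missing case is n ≡ 3 (mod 4); write n = 4f+3.
Then (4f+3)^4 + 3(4f+3)^2 - 12(4f+3) = 256f^4 + 768f^3 + 912f^2 + 456f + 72 = 4(64f^4 + 192f^3 + 228f^2 + 114f + 18).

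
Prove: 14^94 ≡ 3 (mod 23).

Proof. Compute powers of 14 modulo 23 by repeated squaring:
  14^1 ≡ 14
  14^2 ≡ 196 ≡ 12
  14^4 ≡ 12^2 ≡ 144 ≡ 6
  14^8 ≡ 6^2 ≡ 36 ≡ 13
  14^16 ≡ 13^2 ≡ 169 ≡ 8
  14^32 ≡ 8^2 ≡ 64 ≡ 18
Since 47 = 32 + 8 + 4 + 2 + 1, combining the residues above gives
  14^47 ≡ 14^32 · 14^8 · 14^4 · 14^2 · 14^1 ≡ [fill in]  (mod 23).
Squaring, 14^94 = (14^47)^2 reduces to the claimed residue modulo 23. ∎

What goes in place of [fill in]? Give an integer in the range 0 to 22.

7

Multiply the listed residues: 18 · 13 · 6 · 12 · 14 = 234 → 1404 → 16848 → 235872.
Reducing modulo 23: 235872 = 10255·23 + 7, so 14^47 ≡ 7.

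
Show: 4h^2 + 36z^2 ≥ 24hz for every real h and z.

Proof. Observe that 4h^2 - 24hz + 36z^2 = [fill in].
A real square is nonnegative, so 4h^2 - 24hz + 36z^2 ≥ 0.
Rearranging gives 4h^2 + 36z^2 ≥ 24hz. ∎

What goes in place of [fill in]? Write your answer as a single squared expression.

(2h - 6z)^2

4h^2 - 24hz + 36z^2 is a perfect-square trinomial: the outer terms are (2h)^2 and (6z)^2, and the cross term is -2·2h·6z.
So 4h^2 - 24hz + 36z^2 = (2h - 6z)^2 ≥ 0.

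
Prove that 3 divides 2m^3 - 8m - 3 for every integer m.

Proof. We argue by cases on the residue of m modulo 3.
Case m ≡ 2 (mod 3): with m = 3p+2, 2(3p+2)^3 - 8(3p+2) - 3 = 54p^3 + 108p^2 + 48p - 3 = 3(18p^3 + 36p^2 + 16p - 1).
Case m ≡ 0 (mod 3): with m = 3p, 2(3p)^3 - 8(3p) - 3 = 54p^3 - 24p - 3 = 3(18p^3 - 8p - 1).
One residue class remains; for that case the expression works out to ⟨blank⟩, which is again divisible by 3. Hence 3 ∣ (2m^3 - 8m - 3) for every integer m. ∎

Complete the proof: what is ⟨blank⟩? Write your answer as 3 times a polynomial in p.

3(18p^3 + 18p^2 - 2p - 3)

The residues treated are {2, 0}, so the missing case is m ≡ 1 (mod 3); write m = 3p+1.
Then 2(3p+1)^3 - 8(3p+1) - 3 = 54p^3 + 54p^2 - 6p - 9 = 3(18p^3 + 18p^2 - 2p - 3).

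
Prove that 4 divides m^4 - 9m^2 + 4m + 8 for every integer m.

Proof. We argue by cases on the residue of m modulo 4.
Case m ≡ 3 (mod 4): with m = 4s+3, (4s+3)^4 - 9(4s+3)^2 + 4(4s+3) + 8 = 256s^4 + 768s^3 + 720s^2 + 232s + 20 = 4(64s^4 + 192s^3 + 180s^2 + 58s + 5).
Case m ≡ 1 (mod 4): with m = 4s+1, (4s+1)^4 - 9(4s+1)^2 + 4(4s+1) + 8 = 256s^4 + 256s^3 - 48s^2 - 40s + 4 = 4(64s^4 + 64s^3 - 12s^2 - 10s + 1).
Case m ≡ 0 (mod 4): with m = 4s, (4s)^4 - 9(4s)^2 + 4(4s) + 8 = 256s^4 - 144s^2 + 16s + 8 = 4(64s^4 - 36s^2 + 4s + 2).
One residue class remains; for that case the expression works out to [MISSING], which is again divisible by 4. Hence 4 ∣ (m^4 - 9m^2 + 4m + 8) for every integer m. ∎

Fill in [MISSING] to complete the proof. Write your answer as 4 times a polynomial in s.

4(64s^4 + 128s^3 + 60s^2 - 1)

Only m ≡ 2 (mod 4) is unaccounted for. Put m = 4s+2:
(4s+2)^4 - 9(4s+2)^2 + 4(4s+2) + 8 expands to 256s^4 + 512s^3 + 240s^2 - 4,
and factoring out 4 leaves 4(64s^4 + 128s^3 + 60s^2 - 1).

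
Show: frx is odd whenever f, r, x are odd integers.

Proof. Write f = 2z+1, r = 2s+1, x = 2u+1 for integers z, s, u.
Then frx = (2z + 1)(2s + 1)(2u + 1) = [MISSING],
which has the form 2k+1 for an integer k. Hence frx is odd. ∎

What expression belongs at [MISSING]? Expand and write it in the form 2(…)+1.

(2z + 1)(2s + 1)(2u + 1) = 8suz + 4su + 4sz + 2s + 4uz + 2u + 2z + 1
= 2(4suz + 2su + 2sz + s + 2uz + u + z) + 1.
Since 4suz + 2su + 2sz + s + 2uz + u + z is an integer, the product is of the form 2k+1 for an integer k.

2(4suz + 2su + 2sz + s + 2uz + u + z) + 1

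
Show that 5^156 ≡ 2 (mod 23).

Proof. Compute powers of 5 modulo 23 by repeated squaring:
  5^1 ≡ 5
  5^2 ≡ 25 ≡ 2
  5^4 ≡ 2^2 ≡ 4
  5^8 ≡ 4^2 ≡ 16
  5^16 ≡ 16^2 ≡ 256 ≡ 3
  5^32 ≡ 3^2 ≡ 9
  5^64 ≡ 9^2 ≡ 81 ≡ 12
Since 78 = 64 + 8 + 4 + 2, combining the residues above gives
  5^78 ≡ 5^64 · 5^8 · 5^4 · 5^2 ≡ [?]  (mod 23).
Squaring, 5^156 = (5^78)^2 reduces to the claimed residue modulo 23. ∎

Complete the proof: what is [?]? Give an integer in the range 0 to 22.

18

5^64 · 5^8 · 5^4 · 5^2 ≡ 12 · 16 · 4 · 2 = 1536.
1536 mod 23 = 18, so 5^78 ≡ 18 (mod 23).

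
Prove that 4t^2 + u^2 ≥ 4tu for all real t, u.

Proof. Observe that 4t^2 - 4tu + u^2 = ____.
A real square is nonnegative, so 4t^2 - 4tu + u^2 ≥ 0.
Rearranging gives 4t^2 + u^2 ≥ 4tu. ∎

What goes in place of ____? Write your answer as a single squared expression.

(2t - u)^2

4t^2 - 4tu + u^2 is a perfect-square trinomial: the outer terms are (2t)^2 and (u)^2, and the cross term is -2·2t·u.
So 4t^2 - 4tu + u^2 = (2t - u)^2 ≥ 0.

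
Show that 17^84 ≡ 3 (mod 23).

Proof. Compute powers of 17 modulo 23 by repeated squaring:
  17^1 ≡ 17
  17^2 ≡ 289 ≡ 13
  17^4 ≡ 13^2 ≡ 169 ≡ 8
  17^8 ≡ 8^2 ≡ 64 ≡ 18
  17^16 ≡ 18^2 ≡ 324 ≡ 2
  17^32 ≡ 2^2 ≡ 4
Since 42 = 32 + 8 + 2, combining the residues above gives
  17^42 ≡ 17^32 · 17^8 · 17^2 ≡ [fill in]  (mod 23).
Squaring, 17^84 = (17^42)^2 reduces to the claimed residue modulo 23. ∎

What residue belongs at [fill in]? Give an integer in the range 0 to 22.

17^32 · 17^8 · 17^2 ≡ 4 · 18 · 13 = 936.
936 mod 23 = 16, so 17^42 ≡ 16 (mod 23).

16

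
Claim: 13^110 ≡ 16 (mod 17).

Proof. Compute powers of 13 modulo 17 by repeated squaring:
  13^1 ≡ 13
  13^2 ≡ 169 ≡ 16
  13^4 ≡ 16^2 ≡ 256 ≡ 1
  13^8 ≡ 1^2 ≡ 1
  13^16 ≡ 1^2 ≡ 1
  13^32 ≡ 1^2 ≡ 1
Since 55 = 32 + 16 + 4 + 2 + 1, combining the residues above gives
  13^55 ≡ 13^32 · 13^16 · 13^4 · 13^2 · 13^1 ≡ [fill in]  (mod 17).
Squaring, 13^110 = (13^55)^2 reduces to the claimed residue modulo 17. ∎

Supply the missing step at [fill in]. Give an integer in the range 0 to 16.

4

13^32 · 13^16 · 13^4 · 13^2 · 13^1 ≡ 1 · 1 · 1 · 16 · 13 = 208.
208 mod 17 = 4, so 13^55 ≡ 4 (mod 17).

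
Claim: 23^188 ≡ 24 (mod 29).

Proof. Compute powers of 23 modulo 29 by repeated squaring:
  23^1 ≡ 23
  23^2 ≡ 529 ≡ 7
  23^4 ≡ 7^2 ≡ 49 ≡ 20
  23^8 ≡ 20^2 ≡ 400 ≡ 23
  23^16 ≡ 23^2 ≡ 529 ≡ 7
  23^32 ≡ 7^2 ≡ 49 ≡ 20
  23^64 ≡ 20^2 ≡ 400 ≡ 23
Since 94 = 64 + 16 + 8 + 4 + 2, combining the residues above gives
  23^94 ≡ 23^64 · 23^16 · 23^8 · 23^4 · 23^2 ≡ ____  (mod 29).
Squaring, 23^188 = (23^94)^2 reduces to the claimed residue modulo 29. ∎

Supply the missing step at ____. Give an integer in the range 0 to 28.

16

23^64 · 23^16 · 23^8 · 23^4 · 23^2 ≡ 23 · 7 · 23 · 20 · 7 = 518420.
518420 mod 29 = 16, so 23^94 ≡ 16 (mod 29).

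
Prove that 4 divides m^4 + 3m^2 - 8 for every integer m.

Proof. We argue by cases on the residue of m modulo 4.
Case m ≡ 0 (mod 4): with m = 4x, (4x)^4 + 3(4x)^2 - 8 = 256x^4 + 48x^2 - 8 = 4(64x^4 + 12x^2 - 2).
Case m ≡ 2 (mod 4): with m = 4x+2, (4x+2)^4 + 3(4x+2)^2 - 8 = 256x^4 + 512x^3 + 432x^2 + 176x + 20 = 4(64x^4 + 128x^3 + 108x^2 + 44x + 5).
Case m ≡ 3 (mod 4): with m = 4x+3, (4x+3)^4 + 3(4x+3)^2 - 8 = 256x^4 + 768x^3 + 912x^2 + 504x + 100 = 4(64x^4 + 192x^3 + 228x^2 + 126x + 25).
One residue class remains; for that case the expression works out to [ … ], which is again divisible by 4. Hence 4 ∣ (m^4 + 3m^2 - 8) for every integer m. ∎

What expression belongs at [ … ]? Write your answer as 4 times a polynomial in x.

4(64x^4 + 64x^3 + 36x^2 + 10x - 1)

The residues treated are {0, 2, 3}, so the missing case is m ≡ 1 (mod 4); write m = 4x+1.
Then (4x+1)^4 + 3(4x+1)^2 - 8 = 256x^4 + 256x^3 + 144x^2 + 40x - 4 = 4(64x^4 + 64x^3 + 36x^2 + 10x - 1).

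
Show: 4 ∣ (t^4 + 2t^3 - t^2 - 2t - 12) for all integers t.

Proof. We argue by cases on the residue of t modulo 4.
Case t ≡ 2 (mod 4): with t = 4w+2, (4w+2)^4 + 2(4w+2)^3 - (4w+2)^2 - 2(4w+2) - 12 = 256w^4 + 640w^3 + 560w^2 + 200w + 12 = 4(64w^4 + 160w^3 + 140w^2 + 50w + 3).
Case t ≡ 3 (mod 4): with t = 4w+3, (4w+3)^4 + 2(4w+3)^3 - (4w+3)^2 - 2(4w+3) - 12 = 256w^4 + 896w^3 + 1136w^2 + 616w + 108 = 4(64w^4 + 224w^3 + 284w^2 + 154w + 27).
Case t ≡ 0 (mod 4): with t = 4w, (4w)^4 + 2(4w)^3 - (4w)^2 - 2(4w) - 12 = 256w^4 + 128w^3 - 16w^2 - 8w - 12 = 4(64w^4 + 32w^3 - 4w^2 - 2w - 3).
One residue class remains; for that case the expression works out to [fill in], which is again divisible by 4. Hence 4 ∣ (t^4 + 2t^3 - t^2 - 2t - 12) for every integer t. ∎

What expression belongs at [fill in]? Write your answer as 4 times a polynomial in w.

The residues treated are {2, 3, 0}, so the missing case is t ≡ 1 (mod 4); write t = 4w+1.
Then (4w+1)^4 + 2(4w+1)^3 - (4w+1)^2 - 2(4w+1) - 12 = 256w^4 + 384w^3 + 176w^2 + 24w - 12 = 4(64w^4 + 96w^3 + 44w^2 + 6w - 3).

4(64w^4 + 96w^3 + 44w^2 + 6w - 3)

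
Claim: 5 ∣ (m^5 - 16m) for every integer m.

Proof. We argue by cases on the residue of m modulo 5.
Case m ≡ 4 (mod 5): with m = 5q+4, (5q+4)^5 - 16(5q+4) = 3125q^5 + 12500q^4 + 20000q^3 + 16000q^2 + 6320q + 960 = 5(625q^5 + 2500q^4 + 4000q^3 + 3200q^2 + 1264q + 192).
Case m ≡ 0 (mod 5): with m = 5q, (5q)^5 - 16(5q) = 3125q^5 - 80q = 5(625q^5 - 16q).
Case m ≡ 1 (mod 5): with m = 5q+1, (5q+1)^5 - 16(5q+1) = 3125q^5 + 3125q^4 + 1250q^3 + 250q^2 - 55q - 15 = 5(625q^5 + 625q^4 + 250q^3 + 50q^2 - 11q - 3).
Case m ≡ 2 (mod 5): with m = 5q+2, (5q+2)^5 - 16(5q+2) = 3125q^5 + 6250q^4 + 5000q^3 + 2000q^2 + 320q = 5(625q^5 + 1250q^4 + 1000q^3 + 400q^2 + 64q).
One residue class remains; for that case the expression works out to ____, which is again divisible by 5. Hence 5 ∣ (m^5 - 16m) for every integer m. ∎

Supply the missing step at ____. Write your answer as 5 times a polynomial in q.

The residues treated are {4, 0, 1, 2}, so the missing case is m ≡ 3 (mod 5); write m = 5q+3.
Then (5q+3)^5 - 16(5q+3) = 3125q^5 + 9375q^4 + 11250q^3 + 6750q^2 + 1945q + 195 = 5(625q^5 + 1875q^4 + 2250q^3 + 1350q^2 + 389q + 39).

5(625q^5 + 1875q^4 + 2250q^3 + 1350q^2 + 389q + 39)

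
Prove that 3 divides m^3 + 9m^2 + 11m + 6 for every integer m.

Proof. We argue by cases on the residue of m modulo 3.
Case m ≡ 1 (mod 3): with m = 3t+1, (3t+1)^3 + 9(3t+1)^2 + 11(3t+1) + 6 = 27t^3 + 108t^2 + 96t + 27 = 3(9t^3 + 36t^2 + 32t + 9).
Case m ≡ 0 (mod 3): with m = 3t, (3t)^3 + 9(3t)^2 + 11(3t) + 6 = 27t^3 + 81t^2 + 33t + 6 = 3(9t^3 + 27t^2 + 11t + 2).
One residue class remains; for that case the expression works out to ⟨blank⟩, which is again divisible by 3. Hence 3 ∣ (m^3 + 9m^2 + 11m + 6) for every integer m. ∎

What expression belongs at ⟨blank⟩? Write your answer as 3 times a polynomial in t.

The residues treated are {1, 0}, so the missing case is m ≡ 2 (mod 3); write m = 3t+2.
Then (3t+2)^3 + 9(3t+2)^2 + 11(3t+2) + 6 = 27t^3 + 135t^2 + 177t + 72 = 3(9t^3 + 45t^2 + 59t + 24).

3(9t^3 + 45t^2 + 59t + 24)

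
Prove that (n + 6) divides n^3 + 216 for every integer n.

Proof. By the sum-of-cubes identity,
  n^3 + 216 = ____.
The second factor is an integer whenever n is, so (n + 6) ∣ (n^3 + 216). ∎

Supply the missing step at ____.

a^3 + b^3 = (a + b)(a^2 - ab + b^2). With a = n, b = 6:
n^3 + 216 = (n + 6)(n^2 - 6n + 36).

(n + 6)(n^2 - 6n + 36)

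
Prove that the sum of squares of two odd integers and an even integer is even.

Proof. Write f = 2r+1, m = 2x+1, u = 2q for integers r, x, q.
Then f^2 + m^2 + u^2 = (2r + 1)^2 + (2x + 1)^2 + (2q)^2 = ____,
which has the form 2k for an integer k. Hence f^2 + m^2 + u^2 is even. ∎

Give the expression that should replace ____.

2(2q^2 + 2r^2 + 2r + 2x^2 + 2x + 1)

Expanding: (2r + 1)^2 + (2x + 1)^2 + (2q)^2 = 4q^2 + 4r^2 + 4r + 4x^2 + 4x + 2.
Every term is even; pulling out the factor of 2 gives 2(2q^2 + 2r^2 + 2r + 2x^2 + 2x + 1).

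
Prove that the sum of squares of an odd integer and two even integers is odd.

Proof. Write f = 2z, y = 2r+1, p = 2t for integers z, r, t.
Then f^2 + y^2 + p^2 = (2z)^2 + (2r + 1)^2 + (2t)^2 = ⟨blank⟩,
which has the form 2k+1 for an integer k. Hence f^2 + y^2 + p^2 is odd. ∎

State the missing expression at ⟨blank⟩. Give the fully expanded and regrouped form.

2(2r^2 + 2r + 2t^2 + 2z^2) + 1

(2z)^2 + (2r + 1)^2 + (2t)^2 = 4r^2 + 4r + 4t^2 + 4z^2 + 1
= 2(2r^2 + 2r + 2t^2 + 2z^2) + 1.
Since 2r^2 + 2r + 2t^2 + 2z^2 is an integer, the sum of squares is of the form 2k+1 for an integer k.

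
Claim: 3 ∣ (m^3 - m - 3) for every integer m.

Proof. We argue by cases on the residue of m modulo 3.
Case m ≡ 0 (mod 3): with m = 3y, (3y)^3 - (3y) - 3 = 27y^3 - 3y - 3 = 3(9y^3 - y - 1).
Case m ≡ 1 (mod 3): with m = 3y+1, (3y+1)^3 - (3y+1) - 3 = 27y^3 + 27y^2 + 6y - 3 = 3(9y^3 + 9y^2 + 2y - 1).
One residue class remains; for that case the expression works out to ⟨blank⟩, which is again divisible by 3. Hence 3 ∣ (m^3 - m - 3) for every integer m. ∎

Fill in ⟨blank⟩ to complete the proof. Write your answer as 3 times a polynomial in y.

Only m ≡ 2 (mod 3) is unaccounted for. Put m = 3y+2:
(3y+2)^3 - (3y+2) - 3 expands to 27y^3 + 54y^2 + 33y + 3,
and factoring out 3 leaves 3(9y^3 + 18y^2 + 11y + 1).

3(9y^3 + 18y^2 + 11y + 1)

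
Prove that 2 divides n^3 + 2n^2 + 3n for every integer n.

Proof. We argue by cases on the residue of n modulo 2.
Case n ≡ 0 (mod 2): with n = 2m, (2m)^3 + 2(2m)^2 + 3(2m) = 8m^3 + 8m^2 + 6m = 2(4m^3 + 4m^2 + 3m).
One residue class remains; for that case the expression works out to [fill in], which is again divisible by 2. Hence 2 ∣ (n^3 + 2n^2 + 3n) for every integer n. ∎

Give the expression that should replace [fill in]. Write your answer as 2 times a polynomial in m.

Only n ≡ 1 (mod 2) is unaccounted for. Put n = 2m+1:
(2m+1)^3 + 2(2m+1)^2 + 3(2m+1) expands to 8m^3 + 20m^2 + 20m + 6,
and factoring out 2 leaves 2(4m^3 + 10m^2 + 10m + 3).

2(4m^3 + 10m^2 + 10m + 3)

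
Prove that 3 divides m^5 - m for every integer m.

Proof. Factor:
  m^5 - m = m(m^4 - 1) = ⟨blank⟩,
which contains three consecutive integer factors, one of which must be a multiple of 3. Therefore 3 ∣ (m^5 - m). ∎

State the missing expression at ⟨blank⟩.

(m - 1)m(m + 1)(m^2 + 1)

m^4 - 1 = (m^2 - 1)(m^2 + 1), and m^2 - 1 = (m-1)(m+1).
So m(m^4 - 1) = (m - 1)m(m + 1)(m^2 + 1).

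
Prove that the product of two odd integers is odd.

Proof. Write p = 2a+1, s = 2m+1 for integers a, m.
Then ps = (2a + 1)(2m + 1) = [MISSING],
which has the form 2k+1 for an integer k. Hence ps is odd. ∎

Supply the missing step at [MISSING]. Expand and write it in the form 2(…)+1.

2(2am + a + m) + 1

(2a + 1)(2m + 1) = 4am + 2a + 2m + 1
= 2(2am + a + m) + 1.
Since 2am + a + m is an integer, the product is of the form 2k+1 for an integer k.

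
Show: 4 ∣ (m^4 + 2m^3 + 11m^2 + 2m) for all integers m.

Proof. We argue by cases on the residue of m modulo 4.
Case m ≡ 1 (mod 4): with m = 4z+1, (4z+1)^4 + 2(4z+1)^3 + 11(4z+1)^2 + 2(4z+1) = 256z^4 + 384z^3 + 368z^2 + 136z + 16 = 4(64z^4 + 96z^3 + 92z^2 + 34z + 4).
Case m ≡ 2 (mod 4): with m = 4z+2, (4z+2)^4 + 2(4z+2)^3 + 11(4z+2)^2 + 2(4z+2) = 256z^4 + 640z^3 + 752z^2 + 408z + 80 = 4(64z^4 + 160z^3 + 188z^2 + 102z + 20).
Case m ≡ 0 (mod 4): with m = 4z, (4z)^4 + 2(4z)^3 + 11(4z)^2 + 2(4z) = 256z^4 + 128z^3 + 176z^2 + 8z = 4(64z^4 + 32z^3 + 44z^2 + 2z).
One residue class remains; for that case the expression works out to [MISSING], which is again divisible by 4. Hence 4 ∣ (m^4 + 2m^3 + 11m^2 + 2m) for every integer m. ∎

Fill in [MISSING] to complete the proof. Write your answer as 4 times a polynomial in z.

Only m ≡ 3 (mod 4) is unaccounted for. Put m = 4z+3:
(4z+3)^4 + 2(4z+3)^3 + 11(4z+3)^2 + 2(4z+3) expands to 256z^4 + 896z^3 + 1328z^2 + 920z + 240,
and factoring out 4 leaves 4(64z^4 + 224z^3 + 332z^2 + 230z + 60).

4(64z^4 + 224z^3 + 332z^2 + 230z + 60)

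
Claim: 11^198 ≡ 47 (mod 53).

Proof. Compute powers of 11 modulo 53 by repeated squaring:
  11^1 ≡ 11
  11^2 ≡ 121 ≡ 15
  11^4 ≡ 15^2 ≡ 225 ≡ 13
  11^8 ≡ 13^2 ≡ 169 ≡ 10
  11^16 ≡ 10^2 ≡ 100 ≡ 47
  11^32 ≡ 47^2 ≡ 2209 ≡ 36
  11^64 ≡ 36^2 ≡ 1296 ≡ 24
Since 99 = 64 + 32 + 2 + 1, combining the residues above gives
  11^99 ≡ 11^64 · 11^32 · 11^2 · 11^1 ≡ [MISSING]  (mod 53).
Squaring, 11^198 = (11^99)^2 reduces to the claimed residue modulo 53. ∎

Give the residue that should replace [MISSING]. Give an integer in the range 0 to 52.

11^64 · 11^32 · 11^2 · 11^1 ≡ 24 · 36 · 15 · 11 = 142560.
142560 mod 53 = 43, so 11^99 ≡ 43 (mod 53).

43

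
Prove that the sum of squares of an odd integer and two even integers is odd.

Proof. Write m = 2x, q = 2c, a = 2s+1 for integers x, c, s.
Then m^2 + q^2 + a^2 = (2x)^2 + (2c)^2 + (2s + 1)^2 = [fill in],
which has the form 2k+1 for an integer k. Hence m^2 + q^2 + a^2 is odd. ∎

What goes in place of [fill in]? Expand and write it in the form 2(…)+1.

2(2c^2 + 2s^2 + 2s + 2x^2) + 1

Expanding: (2x)^2 + (2c)^2 + (2s + 1)^2 = 4c^2 + 4s^2 + 4s + 4x^2 + 1.
Every term except the constant is even, so this is 2(2c^2 + 2s^2 + 2s + 2x^2) + 1,
and 2c^2 + 2s^2 + 2s + 2x^2 ∈ ℤ gives the required form.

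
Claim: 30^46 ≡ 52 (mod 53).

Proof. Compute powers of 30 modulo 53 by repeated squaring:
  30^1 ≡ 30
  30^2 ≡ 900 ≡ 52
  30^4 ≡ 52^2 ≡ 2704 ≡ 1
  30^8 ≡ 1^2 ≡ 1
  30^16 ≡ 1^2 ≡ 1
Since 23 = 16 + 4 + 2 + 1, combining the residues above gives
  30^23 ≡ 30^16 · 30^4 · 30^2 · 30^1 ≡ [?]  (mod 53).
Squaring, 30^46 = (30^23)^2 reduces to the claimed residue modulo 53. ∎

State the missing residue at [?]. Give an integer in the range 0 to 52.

30^16 · 30^4 · 30^2 · 30^1 ≡ 1 · 1 · 52 · 30 = 1560.
1560 mod 53 = 23, so 30^23 ≡ 23 (mod 53).

23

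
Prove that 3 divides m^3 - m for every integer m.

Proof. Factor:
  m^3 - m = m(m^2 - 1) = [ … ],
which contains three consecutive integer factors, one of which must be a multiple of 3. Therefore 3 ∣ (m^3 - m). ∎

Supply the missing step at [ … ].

(m - 1)m(m + 1)

m(m^2 - 1) = m(m - 1)(m + 1) = (m - 1)m(m + 1).
These three factors are consecutive integers, so their product is divisible by 3.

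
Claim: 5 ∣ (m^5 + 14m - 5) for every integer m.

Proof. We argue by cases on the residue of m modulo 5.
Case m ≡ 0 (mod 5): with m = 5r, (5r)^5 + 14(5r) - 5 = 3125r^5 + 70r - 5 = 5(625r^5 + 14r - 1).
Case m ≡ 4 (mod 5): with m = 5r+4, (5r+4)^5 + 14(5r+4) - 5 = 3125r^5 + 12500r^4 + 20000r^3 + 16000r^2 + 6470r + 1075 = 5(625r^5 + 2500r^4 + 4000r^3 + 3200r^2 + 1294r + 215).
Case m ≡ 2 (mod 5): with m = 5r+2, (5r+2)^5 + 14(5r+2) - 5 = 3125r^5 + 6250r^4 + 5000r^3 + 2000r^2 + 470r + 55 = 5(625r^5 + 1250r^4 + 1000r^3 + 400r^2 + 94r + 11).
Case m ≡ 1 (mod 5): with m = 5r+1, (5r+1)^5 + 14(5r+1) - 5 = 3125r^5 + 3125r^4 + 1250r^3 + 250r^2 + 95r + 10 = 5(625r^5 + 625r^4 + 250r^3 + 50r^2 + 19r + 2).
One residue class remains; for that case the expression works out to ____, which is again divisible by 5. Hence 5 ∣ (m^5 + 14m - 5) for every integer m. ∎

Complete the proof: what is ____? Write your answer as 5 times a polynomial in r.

The residues treated are {0, 4, 2, 1}, so the missing case is m ≡ 3 (mod 5); write m = 5r+3.
Then (5r+3)^5 + 14(5r+3) - 5 = 3125r^5 + 9375r^4 + 11250r^3 + 6750r^2 + 2095r + 280 = 5(625r^5 + 1875r^4 + 2250r^3 + 1350r^2 + 419r + 56).

5(625r^5 + 1875r^4 + 2250r^3 + 1350r^2 + 419r + 56)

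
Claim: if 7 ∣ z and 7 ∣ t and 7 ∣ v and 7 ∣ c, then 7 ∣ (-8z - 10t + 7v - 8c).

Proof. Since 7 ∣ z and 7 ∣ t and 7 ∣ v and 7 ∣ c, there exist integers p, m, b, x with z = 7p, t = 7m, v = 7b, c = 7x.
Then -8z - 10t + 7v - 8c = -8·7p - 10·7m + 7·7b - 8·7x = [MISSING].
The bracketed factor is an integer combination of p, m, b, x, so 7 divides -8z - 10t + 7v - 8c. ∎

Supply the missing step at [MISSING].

Pull the common 7 out of every term: -8·7p - 10·7m + 7·7b - 8·7x = 7(7b - 10m - 8p - 8x).
7b - 10m - 8p - 8x is an integer, which exhibits the divisibility.

7(7b - 10m - 8p - 8x)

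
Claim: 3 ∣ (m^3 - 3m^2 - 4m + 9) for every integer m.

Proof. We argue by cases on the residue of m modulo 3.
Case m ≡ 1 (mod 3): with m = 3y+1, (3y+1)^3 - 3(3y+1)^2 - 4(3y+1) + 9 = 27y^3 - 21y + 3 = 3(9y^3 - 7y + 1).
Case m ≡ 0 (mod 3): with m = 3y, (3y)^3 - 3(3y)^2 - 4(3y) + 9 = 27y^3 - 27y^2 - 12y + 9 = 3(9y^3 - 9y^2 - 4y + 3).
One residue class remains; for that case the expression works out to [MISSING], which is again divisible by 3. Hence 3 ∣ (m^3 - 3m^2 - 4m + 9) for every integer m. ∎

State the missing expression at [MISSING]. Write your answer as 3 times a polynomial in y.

The residues treated are {1, 0}, so the missing case is m ≡ 2 (mod 3); write m = 3y+2.
Then (3y+2)^3 - 3(3y+2)^2 - 4(3y+2) + 9 = 27y^3 + 27y^2 - 12y - 3 = 3(9y^3 + 9y^2 - 4y - 1).

3(9y^3 + 9y^2 - 4y - 1)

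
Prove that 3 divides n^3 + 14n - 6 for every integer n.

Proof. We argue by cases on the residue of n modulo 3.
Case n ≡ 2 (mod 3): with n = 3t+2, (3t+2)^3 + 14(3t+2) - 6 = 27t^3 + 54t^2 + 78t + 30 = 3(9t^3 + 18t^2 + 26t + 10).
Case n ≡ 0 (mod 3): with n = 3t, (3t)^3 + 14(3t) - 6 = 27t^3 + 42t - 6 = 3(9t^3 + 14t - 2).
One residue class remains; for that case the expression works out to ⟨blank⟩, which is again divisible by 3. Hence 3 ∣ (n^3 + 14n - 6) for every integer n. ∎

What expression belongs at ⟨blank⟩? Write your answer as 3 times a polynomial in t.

3(9t^3 + 9t^2 + 17t + 3)

The residues treated are {2, 0}, so the missing case is n ≡ 1 (mod 3); write n = 3t+1.
Then (3t+1)^3 + 14(3t+1) - 6 = 27t^3 + 27t^2 + 51t + 9 = 3(9t^3 + 9t^2 + 17t + 3).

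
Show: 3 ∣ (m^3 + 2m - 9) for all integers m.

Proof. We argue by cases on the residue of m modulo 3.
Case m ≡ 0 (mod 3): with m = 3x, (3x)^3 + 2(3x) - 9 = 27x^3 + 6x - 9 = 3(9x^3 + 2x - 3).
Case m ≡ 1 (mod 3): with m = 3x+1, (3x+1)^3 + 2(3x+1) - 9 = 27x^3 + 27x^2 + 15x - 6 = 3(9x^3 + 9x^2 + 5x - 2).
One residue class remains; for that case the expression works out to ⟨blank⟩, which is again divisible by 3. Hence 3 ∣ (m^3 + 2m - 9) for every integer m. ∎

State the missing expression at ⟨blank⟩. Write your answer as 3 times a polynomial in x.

Only m ≡ 2 (mod 3) is unaccounted for. Put m = 3x+2:
(3x+2)^3 + 2(3x+2) - 9 expands to 27x^3 + 54x^2 + 42x + 3,
and factoring out 3 leaves 3(9x^3 + 18x^2 + 14x + 1).

3(9x^3 + 18x^2 + 14x + 1)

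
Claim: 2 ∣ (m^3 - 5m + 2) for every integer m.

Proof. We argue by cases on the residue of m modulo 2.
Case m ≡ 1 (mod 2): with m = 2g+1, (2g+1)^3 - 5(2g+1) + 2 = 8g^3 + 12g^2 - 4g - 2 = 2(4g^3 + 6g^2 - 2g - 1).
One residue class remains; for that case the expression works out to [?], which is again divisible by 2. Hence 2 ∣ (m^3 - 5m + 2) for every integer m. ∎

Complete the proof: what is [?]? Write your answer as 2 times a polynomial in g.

2(4g^3 - 5g + 1)

Only m ≡ 0 (mod 2) is unaccounted for. Put m = 2g:
(2g)^3 - 5(2g) + 2 expands to 8g^3 - 10g + 2,
and factoring out 2 leaves 2(4g^3 - 5g + 1).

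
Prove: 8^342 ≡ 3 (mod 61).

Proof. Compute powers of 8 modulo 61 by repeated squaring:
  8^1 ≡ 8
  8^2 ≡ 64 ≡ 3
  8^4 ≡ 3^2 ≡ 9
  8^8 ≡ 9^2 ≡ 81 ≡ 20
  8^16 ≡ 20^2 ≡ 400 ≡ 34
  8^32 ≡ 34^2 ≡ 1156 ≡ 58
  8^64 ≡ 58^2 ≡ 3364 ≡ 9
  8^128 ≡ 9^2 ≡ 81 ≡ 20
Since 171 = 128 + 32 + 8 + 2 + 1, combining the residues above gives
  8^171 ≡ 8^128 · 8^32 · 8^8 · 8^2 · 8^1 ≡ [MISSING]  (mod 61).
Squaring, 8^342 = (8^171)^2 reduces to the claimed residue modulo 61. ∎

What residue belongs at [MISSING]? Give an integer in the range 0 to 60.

8^128 · 8^32 · 8^8 · 8^2 · 8^1 ≡ 20 · 58 · 20 · 3 · 8 = 556800.
556800 mod 61 = 53, so 8^171 ≡ 53 (mod 61).

53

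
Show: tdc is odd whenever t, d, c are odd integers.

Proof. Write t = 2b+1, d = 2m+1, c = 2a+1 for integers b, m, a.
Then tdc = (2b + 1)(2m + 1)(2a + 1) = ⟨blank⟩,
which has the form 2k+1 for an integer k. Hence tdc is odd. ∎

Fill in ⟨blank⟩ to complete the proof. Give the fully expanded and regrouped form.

2(4abm + 2ab + 2am + a + 2bm + b + m) + 1

Expanding: (2b + 1)(2m + 1)(2a + 1) = 8abm + 4ab + 4am + 2a + 4bm + 2b + 2m + 1.
Every term except the constant is even, so this is 2(4abm + 2ab + 2am + a + 2bm + b + m) + 1,
and 4abm + 2ab + 2am + a + 2bm + b + m ∈ ℤ gives the required form.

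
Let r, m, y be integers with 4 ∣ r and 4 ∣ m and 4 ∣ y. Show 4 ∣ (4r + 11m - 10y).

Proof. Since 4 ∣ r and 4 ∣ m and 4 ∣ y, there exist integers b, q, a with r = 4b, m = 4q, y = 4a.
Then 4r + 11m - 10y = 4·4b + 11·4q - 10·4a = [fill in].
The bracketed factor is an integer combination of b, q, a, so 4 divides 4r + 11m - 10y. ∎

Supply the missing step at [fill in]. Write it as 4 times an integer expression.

Each term has a factor of 4: 4·4b + 11·4q - 10·4a = 4·(-10a + 4b + 11q).
Since -10a + 4b + 11q is an integer, 4 ∣ (4r + 11m - 10y).

4(-10a + 4b + 11q)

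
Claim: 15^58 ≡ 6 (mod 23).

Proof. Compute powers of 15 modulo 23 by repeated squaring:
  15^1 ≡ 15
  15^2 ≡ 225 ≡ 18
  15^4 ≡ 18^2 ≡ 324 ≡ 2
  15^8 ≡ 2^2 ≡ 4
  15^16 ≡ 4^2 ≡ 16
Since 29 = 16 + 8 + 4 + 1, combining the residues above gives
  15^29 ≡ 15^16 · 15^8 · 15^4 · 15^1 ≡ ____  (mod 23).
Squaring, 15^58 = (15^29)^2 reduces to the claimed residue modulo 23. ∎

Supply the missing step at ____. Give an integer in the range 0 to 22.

15^16 · 15^8 · 15^4 · 15^1 ≡ 16 · 4 · 2 · 15 = 1920.
1920 mod 23 = 11, so 15^29 ≡ 11 (mod 23).

11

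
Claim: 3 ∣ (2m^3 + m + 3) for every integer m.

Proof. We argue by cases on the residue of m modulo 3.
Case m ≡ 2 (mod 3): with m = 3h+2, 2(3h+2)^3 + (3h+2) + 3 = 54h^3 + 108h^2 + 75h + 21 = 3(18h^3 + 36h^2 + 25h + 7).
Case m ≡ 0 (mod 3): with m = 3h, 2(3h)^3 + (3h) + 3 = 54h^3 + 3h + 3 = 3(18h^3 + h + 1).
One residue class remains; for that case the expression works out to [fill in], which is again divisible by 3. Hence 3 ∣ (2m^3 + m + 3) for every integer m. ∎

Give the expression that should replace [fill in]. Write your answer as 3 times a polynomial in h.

3(18h^3 + 18h^2 + 7h + 2)

Only m ≡ 1 (mod 3) is unaccounted for. Put m = 3h+1:
2(3h+1)^3 + (3h+1) + 3 expands to 54h^3 + 54h^2 + 21h + 6,
and factoring out 3 leaves 3(18h^3 + 18h^2 + 7h + 2).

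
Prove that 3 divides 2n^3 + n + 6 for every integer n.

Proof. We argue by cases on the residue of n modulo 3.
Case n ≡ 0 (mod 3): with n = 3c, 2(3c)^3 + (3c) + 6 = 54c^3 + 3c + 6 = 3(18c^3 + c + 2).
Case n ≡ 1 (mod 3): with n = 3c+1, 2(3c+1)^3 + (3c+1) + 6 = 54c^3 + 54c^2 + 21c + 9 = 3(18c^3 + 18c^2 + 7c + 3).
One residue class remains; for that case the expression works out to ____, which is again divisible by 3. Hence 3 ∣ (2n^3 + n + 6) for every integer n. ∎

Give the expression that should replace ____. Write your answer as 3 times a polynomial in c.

The residues treated are {0, 1}, so the missing case is n ≡ 2 (mod 3); write n = 3c+2.
Then 2(3c+2)^3 + (3c+2) + 6 = 54c^3 + 108c^2 + 75c + 24 = 3(18c^3 + 36c^2 + 25c + 8).

3(18c^3 + 36c^2 + 25c + 8)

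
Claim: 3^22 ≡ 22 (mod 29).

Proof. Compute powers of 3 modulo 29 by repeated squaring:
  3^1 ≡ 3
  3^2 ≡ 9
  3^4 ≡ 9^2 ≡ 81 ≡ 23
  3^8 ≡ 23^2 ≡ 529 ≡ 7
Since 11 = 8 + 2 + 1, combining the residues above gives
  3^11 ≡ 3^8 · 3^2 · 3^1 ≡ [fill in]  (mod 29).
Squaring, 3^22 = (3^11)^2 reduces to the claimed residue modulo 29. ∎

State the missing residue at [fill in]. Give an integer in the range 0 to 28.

15

Multiply the listed residues: 7 · 9 · 3 = 63 → 189.
Reducing modulo 29: 189 = 6·29 + 15, so 3^11 ≡ 15.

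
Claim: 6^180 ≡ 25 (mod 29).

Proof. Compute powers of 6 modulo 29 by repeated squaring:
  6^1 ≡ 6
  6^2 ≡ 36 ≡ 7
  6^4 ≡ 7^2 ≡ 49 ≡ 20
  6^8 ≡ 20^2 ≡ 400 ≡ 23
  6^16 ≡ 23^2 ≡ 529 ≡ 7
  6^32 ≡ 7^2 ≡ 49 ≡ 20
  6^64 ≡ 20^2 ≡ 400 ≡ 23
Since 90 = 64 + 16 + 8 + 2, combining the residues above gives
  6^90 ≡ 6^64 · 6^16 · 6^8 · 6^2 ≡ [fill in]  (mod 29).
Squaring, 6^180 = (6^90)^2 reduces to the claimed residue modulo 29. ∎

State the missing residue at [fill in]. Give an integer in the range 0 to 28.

24

Multiply the listed residues: 23 · 7 · 23 · 7 = 161 → 3703 → 25921.
Reducing modulo 29: 25921 = 893·29 + 24, so 6^90 ≡ 24.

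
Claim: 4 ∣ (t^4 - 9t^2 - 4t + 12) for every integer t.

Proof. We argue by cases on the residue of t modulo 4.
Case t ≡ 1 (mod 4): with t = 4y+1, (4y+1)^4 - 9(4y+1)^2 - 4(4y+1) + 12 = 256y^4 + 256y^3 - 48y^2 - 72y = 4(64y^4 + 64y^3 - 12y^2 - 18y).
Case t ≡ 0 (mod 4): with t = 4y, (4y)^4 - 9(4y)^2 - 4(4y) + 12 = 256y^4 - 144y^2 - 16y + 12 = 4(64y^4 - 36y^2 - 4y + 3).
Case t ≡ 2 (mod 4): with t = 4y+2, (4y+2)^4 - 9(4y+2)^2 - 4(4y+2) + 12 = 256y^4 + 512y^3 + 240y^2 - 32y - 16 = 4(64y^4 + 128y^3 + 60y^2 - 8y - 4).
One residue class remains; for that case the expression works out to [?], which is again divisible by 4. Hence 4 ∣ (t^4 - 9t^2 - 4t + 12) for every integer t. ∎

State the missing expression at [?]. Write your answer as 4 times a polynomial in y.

Only t ≡ 3 (mod 4) is unaccounted for. Put t = 4y+3:
(4y+3)^4 - 9(4y+3)^2 - 4(4y+3) + 12 expands to 256y^4 + 768y^3 + 720y^2 + 200y,
and factoring out 4 leaves 4(64y^4 + 192y^3 + 180y^2 + 50y).

4(64y^4 + 192y^3 + 180y^2 + 50y)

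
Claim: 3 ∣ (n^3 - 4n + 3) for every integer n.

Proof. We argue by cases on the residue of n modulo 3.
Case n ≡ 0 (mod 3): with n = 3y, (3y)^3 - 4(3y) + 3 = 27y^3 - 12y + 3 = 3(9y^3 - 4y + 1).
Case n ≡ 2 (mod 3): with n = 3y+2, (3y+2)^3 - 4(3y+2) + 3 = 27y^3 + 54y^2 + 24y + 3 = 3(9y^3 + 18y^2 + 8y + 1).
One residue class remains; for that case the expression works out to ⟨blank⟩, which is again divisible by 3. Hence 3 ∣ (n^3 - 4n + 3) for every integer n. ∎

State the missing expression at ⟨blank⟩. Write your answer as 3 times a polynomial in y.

The residues treated are {0, 2}, so the missing case is n ≡ 1 (mod 3); write n = 3y+1.
Then (3y+1)^3 - 4(3y+1) + 3 = 27y^3 + 27y^2 - 3y = 3(9y^3 + 9y^2 - y).

3(9y^3 + 9y^2 - y)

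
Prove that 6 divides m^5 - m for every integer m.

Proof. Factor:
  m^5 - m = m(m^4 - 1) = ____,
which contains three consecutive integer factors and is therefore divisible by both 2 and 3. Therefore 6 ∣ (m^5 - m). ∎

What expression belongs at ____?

(m - 1)m(m + 1)(m^2 + 1)

m^4 - 1 = (m^2 - 1)(m^2 + 1), and m^2 - 1 = (m-1)(m+1).
So m(m^4 - 1) = (m - 1)m(m + 1)(m^2 + 1).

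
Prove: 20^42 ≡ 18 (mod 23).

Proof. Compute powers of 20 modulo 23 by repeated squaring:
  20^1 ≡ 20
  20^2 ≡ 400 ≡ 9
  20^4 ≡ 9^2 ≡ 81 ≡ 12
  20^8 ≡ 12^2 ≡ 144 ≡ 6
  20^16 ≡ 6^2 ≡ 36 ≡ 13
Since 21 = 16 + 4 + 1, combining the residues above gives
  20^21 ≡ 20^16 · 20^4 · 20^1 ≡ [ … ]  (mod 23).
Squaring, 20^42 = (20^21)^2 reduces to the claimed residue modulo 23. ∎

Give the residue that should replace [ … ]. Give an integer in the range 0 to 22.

15

20^16 · 20^4 · 20^1 ≡ 13 · 12 · 20 = 3120.
3120 mod 23 = 15, so 20^21 ≡ 15 (mod 23).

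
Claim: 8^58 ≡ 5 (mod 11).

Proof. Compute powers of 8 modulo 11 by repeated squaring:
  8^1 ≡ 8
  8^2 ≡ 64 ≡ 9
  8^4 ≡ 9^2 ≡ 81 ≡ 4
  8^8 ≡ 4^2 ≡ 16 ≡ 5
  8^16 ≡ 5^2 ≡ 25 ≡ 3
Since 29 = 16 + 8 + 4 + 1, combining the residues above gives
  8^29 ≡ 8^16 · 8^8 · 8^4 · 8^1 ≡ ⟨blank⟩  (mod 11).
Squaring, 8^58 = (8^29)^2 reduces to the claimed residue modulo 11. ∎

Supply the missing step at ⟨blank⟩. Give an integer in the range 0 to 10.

7

8^16 · 8^8 · 8^4 · 8^1 ≡ 3 · 5 · 4 · 8 = 480.
480 mod 11 = 7, so 8^29 ≡ 7 (mod 11).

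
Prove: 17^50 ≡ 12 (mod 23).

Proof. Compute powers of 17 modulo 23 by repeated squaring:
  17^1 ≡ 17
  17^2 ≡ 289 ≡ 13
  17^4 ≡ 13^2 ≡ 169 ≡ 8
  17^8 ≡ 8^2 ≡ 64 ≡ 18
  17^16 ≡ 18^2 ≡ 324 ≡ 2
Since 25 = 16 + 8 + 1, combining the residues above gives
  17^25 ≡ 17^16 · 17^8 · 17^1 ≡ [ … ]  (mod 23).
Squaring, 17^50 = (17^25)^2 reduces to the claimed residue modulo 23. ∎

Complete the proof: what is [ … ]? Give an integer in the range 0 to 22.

Multiply the listed residues: 2 · 18 · 17 = 36 → 612.
Reducing modulo 23: 612 = 26·23 + 14, so 17^25 ≡ 14.

14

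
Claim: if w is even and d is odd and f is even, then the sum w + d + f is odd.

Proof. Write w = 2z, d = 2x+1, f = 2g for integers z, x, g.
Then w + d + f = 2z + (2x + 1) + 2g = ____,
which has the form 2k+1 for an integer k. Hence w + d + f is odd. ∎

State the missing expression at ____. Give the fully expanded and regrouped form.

2(g + x + z) + 1

2z + (2x + 1) + 2g = 2g + 2x + 2z + 1
= 2(g + x + z) + 1.
Since g + x + z is an integer, the sum is of the form 2k+1 for an integer k.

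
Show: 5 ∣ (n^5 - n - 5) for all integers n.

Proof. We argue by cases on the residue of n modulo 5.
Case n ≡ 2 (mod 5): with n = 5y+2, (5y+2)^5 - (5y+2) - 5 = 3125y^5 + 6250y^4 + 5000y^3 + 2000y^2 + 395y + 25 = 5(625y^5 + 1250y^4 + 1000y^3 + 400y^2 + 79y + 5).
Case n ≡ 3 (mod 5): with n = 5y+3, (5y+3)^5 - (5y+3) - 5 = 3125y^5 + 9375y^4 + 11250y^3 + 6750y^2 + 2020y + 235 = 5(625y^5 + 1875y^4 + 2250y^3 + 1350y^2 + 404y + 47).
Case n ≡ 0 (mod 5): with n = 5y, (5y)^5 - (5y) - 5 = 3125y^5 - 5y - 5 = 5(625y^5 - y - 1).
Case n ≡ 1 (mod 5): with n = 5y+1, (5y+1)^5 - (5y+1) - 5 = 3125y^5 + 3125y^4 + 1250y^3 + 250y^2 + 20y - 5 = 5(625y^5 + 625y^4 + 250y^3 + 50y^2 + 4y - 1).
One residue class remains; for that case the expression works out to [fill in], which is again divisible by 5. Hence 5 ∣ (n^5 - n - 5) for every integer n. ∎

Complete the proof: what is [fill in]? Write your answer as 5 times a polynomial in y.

5(625y^5 + 2500y^4 + 4000y^3 + 3200y^2 + 1279y + 203)

Only n ≡ 4 (mod 5) is unaccounted for. Put n = 5y+4:
(5y+4)^5 - (5y+4) - 5 expands to 3125y^5 + 12500y^4 + 20000y^3 + 16000y^2 + 6395y + 1015,
and factoring out 5 leaves 5(625y^5 + 2500y^4 + 4000y^3 + 3200y^2 + 1279y + 203).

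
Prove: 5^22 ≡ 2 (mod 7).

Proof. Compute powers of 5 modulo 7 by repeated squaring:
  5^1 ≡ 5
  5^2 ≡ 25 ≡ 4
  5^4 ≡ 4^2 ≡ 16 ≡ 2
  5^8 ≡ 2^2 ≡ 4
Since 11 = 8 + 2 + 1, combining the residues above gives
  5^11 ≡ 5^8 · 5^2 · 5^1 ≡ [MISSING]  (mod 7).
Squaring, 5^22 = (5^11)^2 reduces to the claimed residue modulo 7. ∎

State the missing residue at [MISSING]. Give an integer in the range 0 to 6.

Multiply the listed residues: 4 · 4 · 5 = 16 → 80.
Reducing modulo 7: 80 = 11·7 + 3, so 5^11 ≡ 3.

3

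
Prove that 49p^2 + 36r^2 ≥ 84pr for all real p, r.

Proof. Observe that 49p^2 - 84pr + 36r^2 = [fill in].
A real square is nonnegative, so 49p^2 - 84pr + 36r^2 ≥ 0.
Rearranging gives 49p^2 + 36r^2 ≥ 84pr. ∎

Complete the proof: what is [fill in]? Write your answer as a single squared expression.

(7p - 6r)^2

49p^2 - 84pr + 36r^2 is a perfect-square trinomial: the outer terms are (7p)^2 and (6r)^2, and the cross term is -2·7p·6r.
So 49p^2 - 84pr + 36r^2 = (7p - 6r)^2 ≥ 0.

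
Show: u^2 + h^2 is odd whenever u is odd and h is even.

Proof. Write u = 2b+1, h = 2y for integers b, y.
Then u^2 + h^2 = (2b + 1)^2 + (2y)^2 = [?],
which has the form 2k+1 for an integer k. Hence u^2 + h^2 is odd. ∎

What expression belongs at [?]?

2(2b^2 + 2b + 2y^2) + 1

Expanding: (2b + 1)^2 + (2y)^2 = 4b^2 + 4b + 4y^2 + 1.
Every term except the constant is even, so this is 2(2b^2 + 2b + 2y^2) + 1,
and 2b^2 + 2b + 2y^2 ∈ ℤ gives the required form.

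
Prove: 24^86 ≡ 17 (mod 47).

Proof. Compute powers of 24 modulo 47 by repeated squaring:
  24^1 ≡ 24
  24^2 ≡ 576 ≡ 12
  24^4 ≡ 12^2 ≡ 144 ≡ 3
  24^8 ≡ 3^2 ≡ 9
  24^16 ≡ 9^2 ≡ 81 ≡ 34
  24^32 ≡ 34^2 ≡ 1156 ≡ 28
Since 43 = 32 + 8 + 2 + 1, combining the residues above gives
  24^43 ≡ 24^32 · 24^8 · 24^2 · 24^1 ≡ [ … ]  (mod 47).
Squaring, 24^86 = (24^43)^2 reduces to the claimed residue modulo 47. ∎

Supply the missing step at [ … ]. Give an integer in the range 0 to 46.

24^32 · 24^8 · 24^2 · 24^1 ≡ 28 · 9 · 12 · 24 = 72576.
72576 mod 47 = 8, so 24^43 ≡ 8 (mod 47).

8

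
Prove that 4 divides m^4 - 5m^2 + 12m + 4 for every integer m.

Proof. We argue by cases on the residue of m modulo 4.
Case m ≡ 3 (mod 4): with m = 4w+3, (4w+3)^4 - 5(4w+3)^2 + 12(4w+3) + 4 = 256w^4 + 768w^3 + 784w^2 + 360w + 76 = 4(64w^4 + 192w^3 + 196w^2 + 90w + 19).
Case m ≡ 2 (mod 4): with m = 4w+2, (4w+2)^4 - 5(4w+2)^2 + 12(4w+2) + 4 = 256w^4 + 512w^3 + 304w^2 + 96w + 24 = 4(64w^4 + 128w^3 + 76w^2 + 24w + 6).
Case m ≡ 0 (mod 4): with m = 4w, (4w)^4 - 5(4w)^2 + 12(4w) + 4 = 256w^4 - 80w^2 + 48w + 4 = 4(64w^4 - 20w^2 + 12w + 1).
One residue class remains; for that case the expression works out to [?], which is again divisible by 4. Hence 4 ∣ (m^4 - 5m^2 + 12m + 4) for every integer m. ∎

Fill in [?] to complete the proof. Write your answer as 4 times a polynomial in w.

The residues treated are {3, 2, 0}, so the missing case is m ≡ 1 (mod 4); write m = 4w+1.
Then (4w+1)^4 - 5(4w+1)^2 + 12(4w+1) + 4 = 256w^4 + 256w^3 + 16w^2 + 24w + 12 = 4(64w^4 + 64w^3 + 4w^2 + 6w + 3).

4(64w^4 + 64w^3 + 4w^2 + 6w + 3)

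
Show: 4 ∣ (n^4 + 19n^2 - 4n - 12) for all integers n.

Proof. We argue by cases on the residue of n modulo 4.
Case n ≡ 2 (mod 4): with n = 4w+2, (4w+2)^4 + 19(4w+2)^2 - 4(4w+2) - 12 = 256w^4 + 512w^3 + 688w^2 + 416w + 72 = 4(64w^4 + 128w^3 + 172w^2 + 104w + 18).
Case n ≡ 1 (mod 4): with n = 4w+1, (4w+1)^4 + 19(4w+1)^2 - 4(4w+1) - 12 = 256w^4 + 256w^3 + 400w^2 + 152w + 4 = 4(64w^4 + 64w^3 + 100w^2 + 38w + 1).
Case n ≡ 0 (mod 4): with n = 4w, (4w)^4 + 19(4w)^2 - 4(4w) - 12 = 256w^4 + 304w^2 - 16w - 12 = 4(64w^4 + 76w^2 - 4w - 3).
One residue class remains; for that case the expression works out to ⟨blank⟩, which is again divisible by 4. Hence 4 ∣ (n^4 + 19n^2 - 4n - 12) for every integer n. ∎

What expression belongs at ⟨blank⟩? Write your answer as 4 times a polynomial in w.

The residues treated are {2, 1, 0}, so the missing case is n ≡ 3 (mod 4); write n = 4w+3.
Then (4w+3)^4 + 19(4w+3)^2 - 4(4w+3) - 12 = 256w^4 + 768w^3 + 1168w^2 + 872w + 228 = 4(64w^4 + 192w^3 + 292w^2 + 218w + 57).

4(64w^4 + 192w^3 + 292w^2 + 218w + 57)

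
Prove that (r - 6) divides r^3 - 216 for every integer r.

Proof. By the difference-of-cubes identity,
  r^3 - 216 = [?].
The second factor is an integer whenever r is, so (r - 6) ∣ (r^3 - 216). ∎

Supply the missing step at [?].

Polynomial division of r^3 - 216 by r - 6 leaves remainder 0 and quotient r^2 + 6r + 36.
Hence r^3 - 216 = (r - 6)(r^2 + 6r + 36).

(r - 6)(r^2 + 6r + 36)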